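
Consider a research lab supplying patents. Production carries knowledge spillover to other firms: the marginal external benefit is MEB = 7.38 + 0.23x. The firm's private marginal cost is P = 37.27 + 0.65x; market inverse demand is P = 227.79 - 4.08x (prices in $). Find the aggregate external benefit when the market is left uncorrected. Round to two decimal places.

$483.84

Market equilibrium (private): 37.27 + 0.65x = 227.79 - 4.08x → x_m = 40.2791.
Total external benefit = ∫₀^{x_m} (7.38 + 0.23x) dx = 7.38×40.2791 + ½×0.23×40.2791² = 483.8364.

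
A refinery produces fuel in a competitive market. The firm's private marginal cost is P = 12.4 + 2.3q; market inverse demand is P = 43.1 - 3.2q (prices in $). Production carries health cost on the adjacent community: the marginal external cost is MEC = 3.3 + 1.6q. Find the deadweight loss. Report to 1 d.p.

Market equilibrium (private): 12.4 + 2.3q = 43.1 - 3.2q → q_m = 5.5818.
Social marginal cost = private MC + MEC = 15.7 + 3.9q.
Set SMC = demand: 15.7 + 3.9q = 43.1 - 3.2q → q* = 3.8592.
Height of the DWL triangle at q_m is SMC(q_m) − demand(q_m) = MEC(q_m) = 12.2309.
DWL = ½ × 1.7226 × 12.2309 = 10.5345.

DWL = $10.5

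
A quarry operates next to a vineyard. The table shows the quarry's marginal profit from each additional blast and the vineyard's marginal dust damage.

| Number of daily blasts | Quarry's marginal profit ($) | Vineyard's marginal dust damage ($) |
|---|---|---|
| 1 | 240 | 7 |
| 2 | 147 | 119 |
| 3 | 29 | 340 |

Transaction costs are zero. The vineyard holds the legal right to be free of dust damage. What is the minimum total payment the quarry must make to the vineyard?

$126

Efficient level: marginal profit ≥ marginal dust damage through level 2, so k* = 2.
With the vineyard holding the right, the quarry must at least compensate total damage at k*: 7 + 119 = 126.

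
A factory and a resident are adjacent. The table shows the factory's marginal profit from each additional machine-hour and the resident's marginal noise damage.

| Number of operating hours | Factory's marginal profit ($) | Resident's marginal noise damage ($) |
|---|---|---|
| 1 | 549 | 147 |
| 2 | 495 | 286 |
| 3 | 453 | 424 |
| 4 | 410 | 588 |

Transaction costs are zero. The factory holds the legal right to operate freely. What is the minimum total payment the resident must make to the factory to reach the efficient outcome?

$410

Left alone the factory would choose level 4 (marginal profit stays positive).
Efficient level: k* = 3 (marginal profit ≥ marginal noise damage through 3).
The resident must at least cover the factory's forgone profit from cutting 4→3: 410 = 410.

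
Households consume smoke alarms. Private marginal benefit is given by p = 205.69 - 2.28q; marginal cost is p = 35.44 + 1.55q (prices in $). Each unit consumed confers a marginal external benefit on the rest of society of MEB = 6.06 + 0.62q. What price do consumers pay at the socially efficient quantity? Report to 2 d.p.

Social marginal benefit = demand + MEB = 211.75 - 1.66q.
Set SMB = MC: 211.75 - 1.66q = 35.44 + 1.55q → q* = 54.9252.
Consumer price on the demand curve at q*: 205.69 − 2.28×54.9252 = 80.4605.

P = $80.46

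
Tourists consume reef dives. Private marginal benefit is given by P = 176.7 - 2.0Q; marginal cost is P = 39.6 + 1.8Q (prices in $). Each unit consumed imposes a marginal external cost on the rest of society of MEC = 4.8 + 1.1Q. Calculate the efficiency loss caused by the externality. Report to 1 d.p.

Market equilibrium (private): 39.6 + 1.8Q = 176.7 - 2.0Q → Q_m = 36.0789.
Social marginal benefit = demand − MEC = 171.9 - 3.1Q.
Set SMB = MC: 171.9 - 3.1Q = 39.6 + 1.8Q → Q* = 27.0000.
Between Q* and Q_m the wedge MC − SMB runs linearly from 0 to MEC(Q_m), so the loss is a triangle.
DWL = ½ × 9.0789 × 44.4868 = 201.9456.

DWL = $201.9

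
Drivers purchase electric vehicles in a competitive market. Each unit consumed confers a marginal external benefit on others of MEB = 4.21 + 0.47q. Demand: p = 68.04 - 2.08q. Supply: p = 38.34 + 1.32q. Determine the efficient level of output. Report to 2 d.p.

q* = 11.57

Social marginal benefit = demand + MEB = 72.25 - 1.61q.
Set SMB = MC: 72.25 - 1.61q = 38.34 + 1.32q → q* = 11.5734.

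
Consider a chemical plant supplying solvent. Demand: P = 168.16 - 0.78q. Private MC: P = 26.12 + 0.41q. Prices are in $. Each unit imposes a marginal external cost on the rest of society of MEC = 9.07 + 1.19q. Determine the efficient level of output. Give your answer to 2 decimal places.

Social marginal cost = private MC + MEC = 35.19 + 1.60q.
Set SMC = demand: 35.19 + 1.60q = 168.16 - 0.78q → q* = 55.8697.

q* = 55.87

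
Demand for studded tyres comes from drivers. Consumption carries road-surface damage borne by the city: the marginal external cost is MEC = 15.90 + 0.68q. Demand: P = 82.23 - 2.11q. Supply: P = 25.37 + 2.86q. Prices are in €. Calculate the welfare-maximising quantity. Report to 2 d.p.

Social marginal benefit = demand − MEC = 66.33 - 2.79q.
Set SMB = MC: 66.33 - 2.79q = 25.37 + 2.86q → q* = 7.2496.

q* = 7.25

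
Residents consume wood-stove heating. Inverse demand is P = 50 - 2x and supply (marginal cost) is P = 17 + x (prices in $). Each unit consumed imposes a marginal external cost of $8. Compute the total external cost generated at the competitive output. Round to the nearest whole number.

Market equilibrium (private): 17 + x = 50 - 2x → x_m = 11.0000.
Total external cost = MEC × x_m = 8 × 11.0000 = 88.0000.

$88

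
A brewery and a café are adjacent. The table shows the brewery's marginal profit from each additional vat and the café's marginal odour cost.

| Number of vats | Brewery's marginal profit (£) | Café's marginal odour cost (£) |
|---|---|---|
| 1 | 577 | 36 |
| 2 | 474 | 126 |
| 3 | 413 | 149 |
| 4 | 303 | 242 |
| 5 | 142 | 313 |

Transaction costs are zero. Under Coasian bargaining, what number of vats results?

Bargaining reaches the level where marginal profit last exceeds marginal odour cost.
That holds through level 4 (303 ≥ 242) but not at 5 (142 < 313).

4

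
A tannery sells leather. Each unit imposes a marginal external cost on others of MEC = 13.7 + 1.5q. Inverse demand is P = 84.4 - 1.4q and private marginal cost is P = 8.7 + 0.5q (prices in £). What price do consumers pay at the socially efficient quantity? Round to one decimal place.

Social marginal cost = private MC + MEC = 22.4 + 2.0q.
Set SMC = demand: 22.4 + 2.0q = 84.4 - 1.4q → q* = 18.2353.
Consumer price on the demand curve at q*: 84.4 − 1.4×18.2353 = 58.8706.

P = £58.9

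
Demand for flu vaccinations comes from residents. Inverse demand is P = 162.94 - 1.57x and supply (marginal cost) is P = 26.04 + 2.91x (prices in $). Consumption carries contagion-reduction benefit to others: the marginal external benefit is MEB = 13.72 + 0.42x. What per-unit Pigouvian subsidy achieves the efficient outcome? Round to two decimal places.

Social marginal benefit = demand + MEB = 176.66 - 1.15x.
Set SMB = MC: 176.66 - 1.15x = 26.04 + 2.91x → x* = 37.0985.
The Pigouvian subsidy equals MEB at x*: 13.72 + 0.42×37.0985 = 29.3014.

subsidy = $29.30 per unit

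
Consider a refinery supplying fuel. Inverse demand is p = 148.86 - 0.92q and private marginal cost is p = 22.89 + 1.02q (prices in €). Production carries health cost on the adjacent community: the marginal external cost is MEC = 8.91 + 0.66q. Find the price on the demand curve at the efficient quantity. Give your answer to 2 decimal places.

Social marginal cost = private MC + MEC = 31.80 + 1.68q.
Set SMC = demand: 31.80 + 1.68q = 148.86 - 0.92q → q* = 45.0231.
Consumer price on the demand curve at q*: 148.86 − 0.92×45.0231 = 107.4387.

P = €107.44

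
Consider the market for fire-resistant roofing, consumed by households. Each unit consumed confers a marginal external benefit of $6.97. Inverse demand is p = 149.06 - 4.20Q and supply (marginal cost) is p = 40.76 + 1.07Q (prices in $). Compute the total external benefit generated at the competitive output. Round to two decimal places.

$143.24

Market equilibrium (private): 40.76 + 1.07Q = 149.06 - 4.20Q → Q_m = 20.5503.
Total external benefit = MEB × Q_m = 6.97 × 20.5503 = 143.2356.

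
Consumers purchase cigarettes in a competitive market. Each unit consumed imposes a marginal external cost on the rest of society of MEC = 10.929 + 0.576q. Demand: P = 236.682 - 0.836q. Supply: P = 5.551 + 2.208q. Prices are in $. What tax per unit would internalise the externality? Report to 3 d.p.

Social marginal benefit = demand − MEC = 225.753 - 1.412q.
Set SMB = MC: 225.753 - 1.412q = 5.551 + 2.208q → q* = 60.8293.
The Pigouvian tax equals MEC at q*: 10.929 + 0.576×60.8293 = 45.9667.

tax = $45.967 per unit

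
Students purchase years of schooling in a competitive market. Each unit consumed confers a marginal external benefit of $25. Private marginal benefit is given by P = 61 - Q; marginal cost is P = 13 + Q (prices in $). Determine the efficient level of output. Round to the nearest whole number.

Social marginal benefit = demand + MEB = 86 - Q.
Set SMB = MC: 86 - Q = 13 + Q → Q* = 36.5000.

Q* = 37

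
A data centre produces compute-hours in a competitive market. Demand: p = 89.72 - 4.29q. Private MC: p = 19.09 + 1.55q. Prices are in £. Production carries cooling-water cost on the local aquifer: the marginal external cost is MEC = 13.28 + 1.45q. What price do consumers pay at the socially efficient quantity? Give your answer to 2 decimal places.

Social marginal cost = private MC + MEC = 32.37 + 3.00q.
Set SMC = demand: 32.37 + 3.00q = 89.72 - 4.29q → q* = 7.8669.
Consumer price on the demand curve at q*: 89.72 − 4.29×7.8669 = 55.9710.

P = £55.97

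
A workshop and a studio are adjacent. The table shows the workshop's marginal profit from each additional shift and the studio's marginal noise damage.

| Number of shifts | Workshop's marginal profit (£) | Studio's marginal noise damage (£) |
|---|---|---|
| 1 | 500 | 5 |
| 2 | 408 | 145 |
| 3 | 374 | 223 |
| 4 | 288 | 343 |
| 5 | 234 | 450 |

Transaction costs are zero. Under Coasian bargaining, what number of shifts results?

Bargaining reaches the level where marginal profit last exceeds marginal noise damage.
That holds through level 3 (374 ≥ 223) but not at 4 (288 < 343).

3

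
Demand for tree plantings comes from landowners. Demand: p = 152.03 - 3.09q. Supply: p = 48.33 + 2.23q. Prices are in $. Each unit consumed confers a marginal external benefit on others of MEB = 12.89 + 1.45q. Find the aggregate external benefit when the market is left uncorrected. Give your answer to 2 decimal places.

$526.73

Market equilibrium (private): 48.33 + 2.23q = 152.03 - 3.09q → q_m = 19.4925.
Total external benefit = ∫₀^{q_m} (12.89 + 1.45q) dq = 12.89×19.4925 + ½×1.45×19.4925² = 526.7276.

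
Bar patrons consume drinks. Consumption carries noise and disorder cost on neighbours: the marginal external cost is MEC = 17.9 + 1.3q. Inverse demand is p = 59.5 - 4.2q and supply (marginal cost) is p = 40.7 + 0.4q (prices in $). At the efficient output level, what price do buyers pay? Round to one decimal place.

P = $58.9

Social marginal benefit = demand − MEC = 41.6 - 5.5q.
Set SMB = MC: 41.6 - 5.5q = 40.7 + 0.4q → q* = 0.1525.
Consumer price on the demand curve at q*: 59.5 − 4.2×0.1525 = 58.8595.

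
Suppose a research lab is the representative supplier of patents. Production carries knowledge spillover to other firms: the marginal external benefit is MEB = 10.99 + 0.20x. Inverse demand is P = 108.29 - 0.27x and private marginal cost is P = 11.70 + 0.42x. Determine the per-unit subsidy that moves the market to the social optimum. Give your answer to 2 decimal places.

Social marginal cost = private MC − MEB = 0.71 + 0.22x.
Set SMC = demand: 0.71 + 0.22x = 108.29 - 0.27x → x* = 219.5510.
The Pigouvian subsidy equals MEB at x*: 10.99 + 0.20×219.5510 = 54.9002.

subsidy = 54.90 per unit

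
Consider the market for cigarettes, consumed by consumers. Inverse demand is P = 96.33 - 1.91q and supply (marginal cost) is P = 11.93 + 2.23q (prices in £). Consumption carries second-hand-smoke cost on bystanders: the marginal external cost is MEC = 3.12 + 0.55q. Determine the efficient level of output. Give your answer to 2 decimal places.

Social marginal benefit = demand − MEC = 93.21 - 2.46q.
Set SMB = MC: 93.21 - 2.46q = 11.93 + 2.23q → q* = 17.3305.

q* = 17.33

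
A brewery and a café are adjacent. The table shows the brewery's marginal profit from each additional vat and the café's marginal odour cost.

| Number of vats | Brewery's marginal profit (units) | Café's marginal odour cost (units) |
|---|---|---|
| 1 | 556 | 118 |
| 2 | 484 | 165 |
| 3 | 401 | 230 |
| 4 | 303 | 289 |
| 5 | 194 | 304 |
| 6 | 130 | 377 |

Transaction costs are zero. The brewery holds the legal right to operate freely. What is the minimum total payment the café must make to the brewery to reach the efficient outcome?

324

Left alone the brewery would choose level 6 (marginal profit stays positive).
Efficient level: k* = 4 (marginal profit ≥ marginal odour cost through 4).
The café must at least cover the brewery's forgone profit from cutting 6→4: 194 + 130 = 324.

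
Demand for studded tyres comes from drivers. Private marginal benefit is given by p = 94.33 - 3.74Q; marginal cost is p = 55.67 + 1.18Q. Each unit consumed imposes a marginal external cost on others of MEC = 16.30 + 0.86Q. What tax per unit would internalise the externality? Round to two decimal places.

tax = 19.63 per unit

Social marginal benefit = demand − MEC = 78.03 - 4.60Q.
Set SMB = MC: 78.03 - 4.60Q = 55.67 + 1.18Q → Q* = 3.8685.
The Pigouvian tax equals MEC at Q*: 16.30 + 0.86×3.8685 = 19.6269.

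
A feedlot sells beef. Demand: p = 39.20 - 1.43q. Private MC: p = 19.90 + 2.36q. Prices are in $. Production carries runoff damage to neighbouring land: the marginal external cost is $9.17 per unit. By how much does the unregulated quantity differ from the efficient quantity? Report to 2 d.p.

2.42 units

Market equilibrium (private): 19.90 + 2.36q = 39.20 - 1.43q → q_m = 5.0923.
Social marginal cost = private MC + MEC = 29.07 + 2.36q.
Set SMC = demand: 29.07 + 2.36q = 39.20 - 1.43q → q* = 2.6728.
Gap = |5.0923 − 2.6728| = 2.4195.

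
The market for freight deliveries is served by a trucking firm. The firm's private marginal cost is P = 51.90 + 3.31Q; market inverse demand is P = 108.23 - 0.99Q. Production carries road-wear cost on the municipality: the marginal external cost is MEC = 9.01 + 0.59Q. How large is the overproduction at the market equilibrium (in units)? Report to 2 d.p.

Market equilibrium (private): 51.90 + 3.31Q = 108.23 - 0.99Q → Q_m = 13.1000.
Social marginal cost = private MC + MEC = 60.91 + 3.90Q.
Set SMC = demand: 60.91 + 3.90Q = 108.23 - 0.99Q → Q* = 9.6769.
Gap = |13.1000 − 9.6769| = 3.4231.

3.42 units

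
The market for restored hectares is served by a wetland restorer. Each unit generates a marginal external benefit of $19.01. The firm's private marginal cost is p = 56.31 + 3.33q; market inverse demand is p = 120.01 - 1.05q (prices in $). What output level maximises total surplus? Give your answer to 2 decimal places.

q* = 18.88

Social marginal cost = private MC − MEB = 37.30 + 3.33q.
Set SMC = demand: 37.30 + 3.33q = 120.01 - 1.05q → q* = 18.8836.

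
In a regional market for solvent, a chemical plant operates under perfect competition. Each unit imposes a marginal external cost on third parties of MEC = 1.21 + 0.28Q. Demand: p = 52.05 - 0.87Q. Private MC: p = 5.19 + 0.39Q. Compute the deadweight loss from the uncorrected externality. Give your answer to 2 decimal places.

Market equilibrium (private): 5.19 + 0.39Q = 52.05 - 0.87Q → Q_m = 37.1905.
Social marginal cost = private MC + MEC = 6.40 + 0.67Q.
Set SMC = demand: 6.40 + 0.67Q = 52.05 - 0.87Q → Q* = 29.6429.
The welfare-loss triangle has base |Q_m − Q*| and height MEC(Q_m) (the vertical gap between SMC and demand is zero at Q* and MEC at Q_m).
DWL = ½ × 7.5476 × 11.6233 = 43.8640.

DWL = 43.86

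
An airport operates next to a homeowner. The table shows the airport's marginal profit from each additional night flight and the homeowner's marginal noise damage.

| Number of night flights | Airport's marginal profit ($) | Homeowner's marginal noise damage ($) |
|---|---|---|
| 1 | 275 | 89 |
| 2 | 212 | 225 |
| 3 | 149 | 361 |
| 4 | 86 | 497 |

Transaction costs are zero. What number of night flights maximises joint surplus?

Bargaining reaches the level where marginal profit last exceeds marginal noise damage.
That holds through level 1 (275 ≥ 89) but not at 2 (212 < 225).

1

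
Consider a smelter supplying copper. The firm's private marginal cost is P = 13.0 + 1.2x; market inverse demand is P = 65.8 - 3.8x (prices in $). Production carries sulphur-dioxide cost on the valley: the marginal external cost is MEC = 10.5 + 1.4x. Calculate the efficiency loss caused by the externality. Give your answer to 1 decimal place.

Market equilibrium (private): 13.0 + 1.2x = 65.8 - 3.8x → x_m = 10.5600.
Social marginal cost = private MC + MEC = 23.5 + 2.6x.
Set SMC = demand: 23.5 + 2.6x = 65.8 - 3.8x → x* = 6.6094.
The loss is the area between SMC and demand from x* to x_m; with linear curves that's a triangle of height MEC(x_m).
DWL = ½ × 3.9506 × 25.2840 = 49.9435.

DWL = $49.9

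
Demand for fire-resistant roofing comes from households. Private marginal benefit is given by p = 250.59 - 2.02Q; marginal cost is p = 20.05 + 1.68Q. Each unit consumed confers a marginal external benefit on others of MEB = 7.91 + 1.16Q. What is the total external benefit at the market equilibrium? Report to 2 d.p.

Market equilibrium (private): 20.05 + 1.68Q = 250.59 - 2.02Q → Q_m = 62.3081.
Total external benefit = ∫₀^{Q_m} (7.91 + 1.16Q) dQ = 7.91×62.3081 + ½×1.16×62.3081² = 2744.5907.

2744.59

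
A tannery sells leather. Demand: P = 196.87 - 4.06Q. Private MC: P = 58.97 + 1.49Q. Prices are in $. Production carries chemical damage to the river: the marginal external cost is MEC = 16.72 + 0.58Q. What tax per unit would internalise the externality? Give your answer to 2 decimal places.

Social marginal cost = private MC + MEC = 75.69 + 2.07Q.
Set SMC = demand: 75.69 + 2.07Q = 196.87 - 4.06Q → Q* = 19.7684.
The Pigouvian tax equals MEC at Q*: 16.72 + 0.58×19.7684 = 28.1857.

tax = $28.19 per unit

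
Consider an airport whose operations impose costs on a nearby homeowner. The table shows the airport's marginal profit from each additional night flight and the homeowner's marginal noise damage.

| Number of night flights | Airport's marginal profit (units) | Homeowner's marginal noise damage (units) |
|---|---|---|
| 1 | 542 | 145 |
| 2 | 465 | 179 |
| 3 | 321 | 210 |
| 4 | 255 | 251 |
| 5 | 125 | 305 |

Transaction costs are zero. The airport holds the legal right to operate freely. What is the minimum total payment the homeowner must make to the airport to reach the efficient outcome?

Left alone the airport would choose level 5 (marginal profit stays positive).
Efficient level: k* = 4 (marginal profit ≥ marginal noise damage through 4).
The homeowner must at least cover the airport's forgone profit from cutting 5→4: 125 = 125.

125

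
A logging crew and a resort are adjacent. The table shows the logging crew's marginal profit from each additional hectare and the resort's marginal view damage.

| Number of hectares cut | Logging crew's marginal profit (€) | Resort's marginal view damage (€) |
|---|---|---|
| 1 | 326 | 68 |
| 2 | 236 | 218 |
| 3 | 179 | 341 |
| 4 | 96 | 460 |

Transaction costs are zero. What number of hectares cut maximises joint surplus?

2

Bargaining reaches the level where marginal profit last exceeds marginal view damage.
That holds through level 2 (236 ≥ 218) but not at 3 (179 < 341).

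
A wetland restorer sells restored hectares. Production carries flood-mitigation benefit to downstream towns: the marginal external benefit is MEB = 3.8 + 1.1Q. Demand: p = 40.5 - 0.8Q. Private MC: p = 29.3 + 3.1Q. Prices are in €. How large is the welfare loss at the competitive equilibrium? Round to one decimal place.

DWL = €8.6

Market equilibrium (private): 29.3 + 3.1Q = 40.5 - 0.8Q → Q_m = 2.8718.
Social marginal cost = private MC − MEB = 25.5 + 2.0Q.
Set SMC = demand: 25.5 + 2.0Q = 40.5 - 0.8Q → Q* = 5.3571.
The loss is the area between SMC and demand from Q* to Q_m; with linear curves that's a triangle of height MEB(Q_m).
DWL = ½ × 2.4853 × 6.9590 = 8.6476.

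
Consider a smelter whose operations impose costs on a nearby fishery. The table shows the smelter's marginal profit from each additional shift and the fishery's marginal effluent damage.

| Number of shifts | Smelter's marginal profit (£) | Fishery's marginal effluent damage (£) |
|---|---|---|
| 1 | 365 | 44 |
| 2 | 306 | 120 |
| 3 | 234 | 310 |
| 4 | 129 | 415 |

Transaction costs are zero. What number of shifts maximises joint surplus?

2

Bargaining reaches the level where marginal profit last exceeds marginal effluent damage.
That holds through level 2 (306 ≥ 120) but not at 3 (234 < 310).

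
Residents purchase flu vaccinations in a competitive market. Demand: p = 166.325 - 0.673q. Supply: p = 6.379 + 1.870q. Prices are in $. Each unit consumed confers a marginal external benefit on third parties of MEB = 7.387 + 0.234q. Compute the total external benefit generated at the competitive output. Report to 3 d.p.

$927.467

Market equilibrium (private): 6.379 + 1.870q = 166.325 - 0.673q → q_m = 62.8966.
Total external benefit = ∫₀^{q_m} (7.387 + 0.234q) dq = 7.387×62.8966 + ½×0.234×62.8966² = 927.4671.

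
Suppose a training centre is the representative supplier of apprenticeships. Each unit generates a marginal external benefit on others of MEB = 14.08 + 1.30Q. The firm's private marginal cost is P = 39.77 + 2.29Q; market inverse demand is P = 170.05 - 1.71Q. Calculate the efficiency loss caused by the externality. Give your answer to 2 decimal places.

DWL = 589.51

Market equilibrium (private): 39.77 + 2.29Q = 170.05 - 1.71Q → Q_m = 32.5700.
Social marginal cost = private MC − MEB = 25.69 + 0.99Q.
Set SMC = demand: 25.69 + 0.99Q = 170.05 - 1.71Q → Q* = 53.4667.
Height of the DWL triangle at Q_m is demand(Q_m) − SMC(Q_m) = MEB(Q_m) = 56.4210.
DWL = ½ × 20.8967 × 56.4210 = 589.5064.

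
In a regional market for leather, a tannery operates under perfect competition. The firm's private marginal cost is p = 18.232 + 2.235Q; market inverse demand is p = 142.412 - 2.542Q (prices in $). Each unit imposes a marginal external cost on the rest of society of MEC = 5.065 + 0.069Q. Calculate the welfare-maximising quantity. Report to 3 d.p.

Q* = 24.580

Social marginal cost = private MC + MEC = 23.297 + 2.304Q.
Set SMC = demand: 23.297 + 2.304Q = 142.412 - 2.542Q → Q* = 24.5801.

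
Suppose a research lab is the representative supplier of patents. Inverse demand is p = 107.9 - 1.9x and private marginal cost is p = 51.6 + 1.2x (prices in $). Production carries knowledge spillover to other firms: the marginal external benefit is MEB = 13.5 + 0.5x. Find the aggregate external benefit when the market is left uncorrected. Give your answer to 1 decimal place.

$327.6

Market equilibrium (private): 51.6 + 1.2x = 107.9 - 1.9x → x_m = 18.1613.
Total external benefit = ∫₀^{x_m} (13.5 + 0.5x) dx = 13.5×18.1613 + ½×0.5×18.1613² = 327.6358.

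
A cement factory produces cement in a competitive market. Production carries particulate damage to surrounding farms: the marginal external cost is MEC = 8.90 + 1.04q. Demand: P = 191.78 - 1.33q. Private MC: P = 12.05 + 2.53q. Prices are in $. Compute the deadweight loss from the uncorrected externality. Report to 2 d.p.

Market equilibrium (private): 12.05 + 2.53q = 191.78 - 1.33q → q_m = 46.5622.
Social marginal cost = private MC + MEC = 20.95 + 3.57q.
Set SMC = demand: 20.95 + 3.57q = 191.78 - 1.33q → q* = 34.8633.
Between q* and q_m the wedge SMC − demand runs linearly from 0 to MEC(q_m), so the loss is a triangle.
DWL = ½ × 11.6989 × 57.3247 = 335.3180.

DWL = $335.32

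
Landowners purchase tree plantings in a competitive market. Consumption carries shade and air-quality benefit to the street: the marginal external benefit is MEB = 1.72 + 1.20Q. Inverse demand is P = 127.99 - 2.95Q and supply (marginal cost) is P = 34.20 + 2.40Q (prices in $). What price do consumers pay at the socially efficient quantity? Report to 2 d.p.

Social marginal benefit = demand + MEB = 129.71 - 1.75Q.
Set SMB = MC: 129.71 - 1.75Q = 34.20 + 2.40Q → Q* = 23.0145.
Consumer price on the demand curve at Q*: 127.99 − 2.95×23.0145 = 60.0972.

P = $60.10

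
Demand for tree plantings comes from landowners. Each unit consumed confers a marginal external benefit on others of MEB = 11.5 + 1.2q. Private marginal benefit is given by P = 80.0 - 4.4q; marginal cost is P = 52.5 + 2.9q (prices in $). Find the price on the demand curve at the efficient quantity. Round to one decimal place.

P = $51.9

Social marginal benefit = demand + MEB = 91.5 - 3.2q.
Set SMB = MC: 91.5 - 3.2q = 52.5 + 2.9q → q* = 6.3934.
Consumer price on the demand curve at q*: 80.0 − 4.4×6.3934 = 51.8690.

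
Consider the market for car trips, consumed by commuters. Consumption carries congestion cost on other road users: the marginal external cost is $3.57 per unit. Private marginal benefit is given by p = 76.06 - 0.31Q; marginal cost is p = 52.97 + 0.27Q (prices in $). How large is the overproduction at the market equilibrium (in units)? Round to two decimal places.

6.16 units

Market equilibrium (private): 52.97 + 0.27Q = 76.06 - 0.31Q → Q_m = 39.8103.
Social marginal benefit = demand − MEC = 72.49 - 0.31Q.
Set SMB = MC: 72.49 - 0.31Q = 52.97 + 0.27Q → Q* = 33.6552.
Gap = |39.8103 − 33.6552| = 6.1551.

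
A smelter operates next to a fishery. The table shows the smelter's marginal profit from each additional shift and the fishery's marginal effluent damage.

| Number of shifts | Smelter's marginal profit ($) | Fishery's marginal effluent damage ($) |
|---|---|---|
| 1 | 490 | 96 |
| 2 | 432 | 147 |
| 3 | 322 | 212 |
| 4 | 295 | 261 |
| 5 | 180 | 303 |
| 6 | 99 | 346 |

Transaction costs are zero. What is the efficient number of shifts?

4

Bargaining reaches the level where marginal profit last exceeds marginal effluent damage.
That holds through level 4 (295 ≥ 261) but not at 5 (180 < 303).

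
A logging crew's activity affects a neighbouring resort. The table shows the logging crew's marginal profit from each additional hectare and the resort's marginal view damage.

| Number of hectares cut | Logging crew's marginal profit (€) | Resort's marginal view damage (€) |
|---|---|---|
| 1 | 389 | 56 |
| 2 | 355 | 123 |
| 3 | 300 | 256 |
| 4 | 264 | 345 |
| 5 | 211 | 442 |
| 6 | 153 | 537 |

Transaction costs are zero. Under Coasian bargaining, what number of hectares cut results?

Bargaining reaches the level where marginal profit last exceeds marginal view damage.
That holds through level 3 (300 ≥ 256) but not at 4 (264 < 345).

3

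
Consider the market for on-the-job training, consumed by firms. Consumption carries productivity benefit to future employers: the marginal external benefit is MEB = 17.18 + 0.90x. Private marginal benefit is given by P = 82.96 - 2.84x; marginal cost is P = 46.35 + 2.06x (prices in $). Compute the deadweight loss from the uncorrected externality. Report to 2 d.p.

Market equilibrium (private): 46.35 + 2.06x = 82.96 - 2.84x → x_m = 7.4714.
Social marginal benefit = demand + MEB = 100.14 - 1.94x.
Set SMB = MC: 100.14 - 1.94x = 46.35 + 2.06x → x* = 13.4475.
Height of the DWL triangle at x_m is SMB(x_m) − MC(x_m) = MEB(x_m) = 23.9043.
DWL = ½ × 5.9761 × 23.9043 = 71.4272.

DWL = $71.43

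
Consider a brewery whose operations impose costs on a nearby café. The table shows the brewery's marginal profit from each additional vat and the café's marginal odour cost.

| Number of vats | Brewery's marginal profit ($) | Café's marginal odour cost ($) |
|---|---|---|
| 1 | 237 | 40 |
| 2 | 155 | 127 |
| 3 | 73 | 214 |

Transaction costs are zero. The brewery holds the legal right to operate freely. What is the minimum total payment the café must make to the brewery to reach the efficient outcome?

$73

Left alone the brewery would choose level 3 (marginal profit stays positive).
Efficient level: k* = 2 (marginal profit ≥ marginal odour cost through 2).
The café must at least cover the brewery's forgone profit from cutting 3→2: 73 = 73.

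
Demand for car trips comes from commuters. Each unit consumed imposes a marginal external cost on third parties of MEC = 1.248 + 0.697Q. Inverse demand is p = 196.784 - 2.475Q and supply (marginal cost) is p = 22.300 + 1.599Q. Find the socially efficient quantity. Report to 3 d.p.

Q* = 36.310

Social marginal benefit = demand − MEC = 195.536 - 3.172Q.
Set SMB = MC: 195.536 - 3.172Q = 22.300 + 1.599Q → Q* = 36.3102.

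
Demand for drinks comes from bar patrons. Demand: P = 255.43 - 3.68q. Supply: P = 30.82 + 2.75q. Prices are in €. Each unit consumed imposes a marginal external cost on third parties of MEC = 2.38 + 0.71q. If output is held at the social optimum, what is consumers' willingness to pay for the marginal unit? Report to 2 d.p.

Social marginal benefit = demand − MEC = 253.05 - 4.39q.
Set SMB = MC: 253.05 - 4.39q = 30.82 + 2.75q → q* = 31.1246.
Consumer price on the demand curve at q*: 255.43 − 3.68×31.1246 = 140.8915.

P = €140.89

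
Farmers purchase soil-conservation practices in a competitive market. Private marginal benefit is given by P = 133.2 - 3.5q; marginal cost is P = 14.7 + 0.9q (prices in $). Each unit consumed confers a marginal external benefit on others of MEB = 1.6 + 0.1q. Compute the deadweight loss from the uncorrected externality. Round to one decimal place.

DWL = $2.1

Market equilibrium (private): 14.7 + 0.9q = 133.2 - 3.5q → q_m = 26.9318.
Social marginal benefit = demand + MEB = 134.8 - 3.4q.
Set SMB = MC: 134.8 - 3.4q = 14.7 + 0.9q → q* = 27.9302.
Height of the DWL triangle at q_m is SMB(q_m) − MC(q_m) = MEB(q_m) = 4.2932.
DWL = ½ × 0.9984 × 4.2932 = 2.1432.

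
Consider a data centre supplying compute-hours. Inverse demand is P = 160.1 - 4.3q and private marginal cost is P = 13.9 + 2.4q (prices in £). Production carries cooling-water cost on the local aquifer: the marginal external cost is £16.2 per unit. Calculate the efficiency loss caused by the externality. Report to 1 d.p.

Market equilibrium (private): 13.9 + 2.4q = 160.1 - 4.3q → q_m = 21.8209.
Social marginal cost = private MC + MEC = 30.1 + 2.4q.
Set SMC = demand: 30.1 + 2.4q = 160.1 - 4.3q → q* = 19.4030.
Height of the DWL triangle at q_m is SMC(q_m) − demand(q_m) = MEC(q_m) = 16.2000.
DWL = ½ × 2.4179 × 16.2000 = 19.5850.

DWL = £19.6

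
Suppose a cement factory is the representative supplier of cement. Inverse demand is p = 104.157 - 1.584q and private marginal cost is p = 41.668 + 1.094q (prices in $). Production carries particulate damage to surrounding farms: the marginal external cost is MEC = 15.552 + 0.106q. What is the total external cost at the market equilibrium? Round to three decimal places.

$391.751

Market equilibrium (private): 41.668 + 1.094q = 104.157 - 1.584q → q_m = 23.3342.
Total external cost = ∫₀^{q_m} (15.552 + 0.106q) dq = 15.552×23.3342 + ½×0.106×23.3342² = 391.7512.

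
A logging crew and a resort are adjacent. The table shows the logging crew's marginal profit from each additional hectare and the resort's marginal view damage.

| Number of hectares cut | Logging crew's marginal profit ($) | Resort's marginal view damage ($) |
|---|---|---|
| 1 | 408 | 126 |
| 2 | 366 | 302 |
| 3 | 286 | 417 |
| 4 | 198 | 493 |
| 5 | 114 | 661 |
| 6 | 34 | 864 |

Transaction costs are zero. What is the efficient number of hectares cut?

2

Bargaining reaches the level where marginal profit last exceeds marginal view damage.
That holds through level 2 (366 ≥ 302) but not at 3 (286 < 417).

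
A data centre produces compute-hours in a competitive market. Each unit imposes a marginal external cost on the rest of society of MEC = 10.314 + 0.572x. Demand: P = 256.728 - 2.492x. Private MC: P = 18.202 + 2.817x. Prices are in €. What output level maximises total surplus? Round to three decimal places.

x* = 38.805

Social marginal cost = private MC + MEC = 28.516 + 3.389x.
Set SMC = demand: 28.516 + 3.389x = 256.728 - 2.492x → x* = 38.8050.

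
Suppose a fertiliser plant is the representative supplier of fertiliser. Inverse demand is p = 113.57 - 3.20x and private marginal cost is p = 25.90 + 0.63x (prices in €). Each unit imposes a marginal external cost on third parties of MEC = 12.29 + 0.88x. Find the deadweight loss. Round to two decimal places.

Market equilibrium (private): 25.90 + 0.63x = 113.57 - 3.20x → x_m = 22.8903.
Social marginal cost = private MC + MEC = 38.19 + 1.51x.
Set SMC = demand: 38.19 + 1.51x = 113.57 - 3.20x → x* = 16.0042.
Height of the DWL triangle at x_m is SMC(x_m) − demand(x_m) = MEC(x_m) = 32.4335.
DWL = ½ × 6.8861 × 32.4335 = 111.6702.

DWL = €111.67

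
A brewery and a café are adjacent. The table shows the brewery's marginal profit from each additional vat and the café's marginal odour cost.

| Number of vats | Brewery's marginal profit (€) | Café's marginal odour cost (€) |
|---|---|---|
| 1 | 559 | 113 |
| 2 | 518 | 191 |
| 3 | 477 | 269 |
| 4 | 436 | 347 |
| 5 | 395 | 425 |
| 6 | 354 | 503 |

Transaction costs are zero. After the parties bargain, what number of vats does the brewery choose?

Bargaining reaches the level where marginal profit last exceeds marginal odour cost.
That holds through level 4 (436 ≥ 347) but not at 5 (395 < 425).

4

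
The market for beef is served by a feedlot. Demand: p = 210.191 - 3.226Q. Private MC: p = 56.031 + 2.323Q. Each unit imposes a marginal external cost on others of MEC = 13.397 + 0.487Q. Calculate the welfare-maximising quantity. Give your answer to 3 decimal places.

Q* = 23.321

Social marginal cost = private MC + MEC = 69.428 + 2.810Q.
Set SMC = demand: 69.428 + 2.810Q = 210.191 - 3.226Q → Q* = 23.3206.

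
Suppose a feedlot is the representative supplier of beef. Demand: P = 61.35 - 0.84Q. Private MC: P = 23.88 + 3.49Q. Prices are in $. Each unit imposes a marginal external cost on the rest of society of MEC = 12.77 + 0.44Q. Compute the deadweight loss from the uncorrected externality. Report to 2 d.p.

Market equilibrium (private): 23.88 + 3.49Q = 61.35 - 0.84Q → Q_m = 8.6536.
Social marginal cost = private MC + MEC = 36.65 + 3.93Q.
Set SMC = demand: 36.65 + 3.93Q = 61.35 - 0.84Q → Q* = 5.1782.
The loss is the area between SMC and demand from Q* to Q_m; with linear curves that's a triangle of height MEC(Q_m).
DWL = ½ × 3.4754 × 16.5776 = 28.8069.

DWL = $28.81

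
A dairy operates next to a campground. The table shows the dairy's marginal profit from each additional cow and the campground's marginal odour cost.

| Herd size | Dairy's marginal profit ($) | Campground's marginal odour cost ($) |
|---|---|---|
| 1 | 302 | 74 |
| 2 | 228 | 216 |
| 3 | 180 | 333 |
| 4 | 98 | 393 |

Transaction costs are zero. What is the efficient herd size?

Bargaining reaches the level where marginal profit last exceeds marginal odour cost.
That holds through level 2 (228 ≥ 216) but not at 3 (180 < 333).

2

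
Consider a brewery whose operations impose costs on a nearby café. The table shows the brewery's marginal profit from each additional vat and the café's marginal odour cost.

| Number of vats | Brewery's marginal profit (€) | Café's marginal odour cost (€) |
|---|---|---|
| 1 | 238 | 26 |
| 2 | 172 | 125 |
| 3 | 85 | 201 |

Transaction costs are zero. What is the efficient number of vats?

Bargaining reaches the level where marginal profit last exceeds marginal odour cost.
That holds through level 2 (172 ≥ 125) but not at 3 (85 < 201).

2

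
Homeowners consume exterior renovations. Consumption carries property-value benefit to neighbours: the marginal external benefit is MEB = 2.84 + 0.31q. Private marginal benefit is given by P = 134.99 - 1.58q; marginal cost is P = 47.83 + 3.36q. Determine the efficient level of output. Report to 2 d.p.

q* = 19.44

Social marginal benefit = demand + MEB = 137.83 - 1.27q.
Set SMB = MC: 137.83 - 1.27q = 47.83 + 3.36q → q* = 19.4384.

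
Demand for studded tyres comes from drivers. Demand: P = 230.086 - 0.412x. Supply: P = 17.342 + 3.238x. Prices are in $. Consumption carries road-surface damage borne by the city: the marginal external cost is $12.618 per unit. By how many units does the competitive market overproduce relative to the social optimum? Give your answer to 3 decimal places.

Market equilibrium (private): 17.342 + 3.238x = 230.086 - 0.412x → x_m = 58.2860.
Social marginal benefit = demand − MEC = 217.468 - 0.412x.
Set SMB = MC: 217.468 - 0.412x = 17.342 + 3.238x → x* = 54.8290.
Gap = |58.2860 − 54.8290| = 3.4570.

3.457 units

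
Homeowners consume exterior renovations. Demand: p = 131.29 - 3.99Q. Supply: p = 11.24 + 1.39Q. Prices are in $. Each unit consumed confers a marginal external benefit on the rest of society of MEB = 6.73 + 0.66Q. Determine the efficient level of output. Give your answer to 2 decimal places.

Social marginal benefit = demand + MEB = 138.02 - 3.33Q.
Set SMB = MC: 138.02 - 3.33Q = 11.24 + 1.39Q → Q* = 26.8602.

Q* = 26.86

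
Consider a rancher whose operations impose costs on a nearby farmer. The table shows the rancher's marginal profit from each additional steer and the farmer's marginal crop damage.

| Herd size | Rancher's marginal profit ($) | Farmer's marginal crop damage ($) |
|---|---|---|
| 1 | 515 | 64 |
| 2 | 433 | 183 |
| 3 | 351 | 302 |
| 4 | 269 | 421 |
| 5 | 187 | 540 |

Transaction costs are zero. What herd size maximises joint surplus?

Bargaining reaches the level where marginal profit last exceeds marginal crop damage.
That holds through level 3 (351 ≥ 302) but not at 4 (269 < 421).

3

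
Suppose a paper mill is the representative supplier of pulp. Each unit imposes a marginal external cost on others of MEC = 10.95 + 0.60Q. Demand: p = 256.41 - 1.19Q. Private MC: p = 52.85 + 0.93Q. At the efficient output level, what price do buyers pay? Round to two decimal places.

P = 172.14

Social marginal cost = private MC + MEC = 63.80 + 1.53Q.
Set SMC = demand: 63.80 + 1.53Q = 256.41 - 1.19Q → Q* = 70.8125.
Consumer price on the demand curve at Q*: 256.41 − 1.19×70.8125 = 172.1431.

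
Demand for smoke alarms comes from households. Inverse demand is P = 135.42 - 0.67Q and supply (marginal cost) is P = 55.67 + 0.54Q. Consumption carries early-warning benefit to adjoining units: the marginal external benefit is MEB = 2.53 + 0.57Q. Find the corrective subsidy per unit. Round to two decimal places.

Social marginal benefit = demand + MEB = 137.95 - 0.10Q.
Set SMB = MC: 137.95 - 0.10Q = 55.67 + 0.54Q → Q* = 128.5625.
The Pigouvian subsidy equals MEB at Q*: 2.53 + 0.57×128.5625 = 75.8106.

subsidy = 75.81 per unit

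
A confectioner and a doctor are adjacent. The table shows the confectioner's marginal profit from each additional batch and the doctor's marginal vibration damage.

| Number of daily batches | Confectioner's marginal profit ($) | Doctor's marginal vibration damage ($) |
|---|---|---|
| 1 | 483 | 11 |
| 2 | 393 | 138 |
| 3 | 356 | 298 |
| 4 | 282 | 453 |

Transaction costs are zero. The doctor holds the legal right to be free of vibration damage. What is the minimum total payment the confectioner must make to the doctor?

$447

Efficient level: marginal profit ≥ marginal vibration damage through level 3, so k* = 3.
With the doctor holding the right, the confectioner must at least compensate total damage at k*: 11 + 138 + 298 = 447.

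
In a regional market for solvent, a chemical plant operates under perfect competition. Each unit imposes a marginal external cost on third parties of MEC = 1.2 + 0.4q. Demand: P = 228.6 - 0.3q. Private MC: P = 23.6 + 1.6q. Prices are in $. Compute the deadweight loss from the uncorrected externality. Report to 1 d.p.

Market equilibrium (private): 23.6 + 1.6q = 228.6 - 0.3q → q_m = 107.8947.
Social marginal cost = private MC + MEC = 24.8 + 2.0q.
Set SMC = demand: 24.8 + 2.0q = 228.6 - 0.3q → q* = 88.6087.
The loss is the area between SMC and demand from q* to q_m; with linear curves that's a triangle of height MEC(q_m).
DWL = ½ × 19.2860 × 44.3579 = 427.7432.

DWL = $427.7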